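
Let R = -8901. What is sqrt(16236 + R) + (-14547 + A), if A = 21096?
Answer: 6549 + 3*sqrt(815) ≈ 6634.6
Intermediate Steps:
sqrt(16236 + R) + (-14547 + A) = sqrt(16236 - 8901) + (-14547 + 21096) = sqrt(7335) + 6549 = 3*sqrt(815) + 6549 = 6549 + 3*sqrt(815)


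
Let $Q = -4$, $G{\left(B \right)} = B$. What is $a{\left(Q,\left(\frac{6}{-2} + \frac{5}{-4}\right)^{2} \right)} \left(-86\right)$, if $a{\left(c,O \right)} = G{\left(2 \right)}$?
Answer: $-172$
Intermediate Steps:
$a{\left(c,O \right)} = 2$
$a{\left(Q,\left(\frac{6}{-2} + \frac{5}{-4}\right)^{2} \right)} \left(-86\right) = 2 \left(-86\right) = -172$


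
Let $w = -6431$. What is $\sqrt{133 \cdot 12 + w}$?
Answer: $i \sqrt{4835} \approx 69.534 i$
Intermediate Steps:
$\sqrt{133 \cdot 12 + w} = \sqrt{133 \cdot 12 - 6431} = \sqrt{1596 - 6431} = \sqrt{-4835} = i \sqrt{4835}$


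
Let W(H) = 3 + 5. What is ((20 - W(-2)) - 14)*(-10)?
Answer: 20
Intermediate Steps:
W(H) = 8
((20 - W(-2)) - 14)*(-10) = ((20 - 1*8) - 14)*(-10) = ((20 - 8) - 14)*(-10) = (12 - 14)*(-10) = -2*(-10) = 20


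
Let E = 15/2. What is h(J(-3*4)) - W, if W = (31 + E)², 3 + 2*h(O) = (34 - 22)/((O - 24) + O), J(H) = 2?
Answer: -29681/20 ≈ -1484.1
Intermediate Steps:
h(O) = -3/2 + 6/(-24 + 2*O) (h(O) = -3/2 + ((34 - 22)/((O - 24) + O))/2 = -3/2 + (12/((-24 + O) + O))/2 = -3/2 + (12/(-24 + 2*O))/2 = -3/2 + 6/(-24 + 2*O))
E = 15/2 (E = 15*(½) = 15/2 ≈ 7.5000)
W = 5929/4 (W = (31 + 15/2)² = (77/2)² = 5929/4 ≈ 1482.3)
h(J(-3*4)) - W = 3*(14 - 1*2)/(2*(-12 + 2)) - 1*5929/4 = (3/2)*(14 - 2)/(-10) - 5929/4 = (3/2)*(-⅒)*12 - 5929/4 = -9/5 - 5929/4 = -29681/20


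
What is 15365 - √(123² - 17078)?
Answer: 15365 - I*√1949 ≈ 15365.0 - 44.147*I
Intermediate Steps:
15365 - √(123² - 17078) = 15365 - √(15129 - 17078) = 15365 - √(-1949) = 15365 - I*√1949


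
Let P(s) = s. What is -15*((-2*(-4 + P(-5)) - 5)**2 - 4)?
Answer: -2475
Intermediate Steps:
-15*((-2*(-4 + P(-5)) - 5)**2 - 4) = -15*((-2*(-4 - 5) - 5)**2 - 4) = -15*((-2*(-9) - 5)**2 - 4) = -15*((18 - 5)**2 - 4) = -15*(13**2 - 4) = -15*(169 - 4) = -15*165 = -2475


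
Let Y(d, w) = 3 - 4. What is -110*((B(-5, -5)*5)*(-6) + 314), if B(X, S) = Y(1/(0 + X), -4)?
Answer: -37840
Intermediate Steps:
Y(d, w) = -1
B(X, S) = -1
-110*((B(-5, -5)*5)*(-6) + 314) = -110*(-1*5*(-6) + 314) = -110*(-5*(-6) + 314) = -110*(30 + 314) = -110*344 = -37840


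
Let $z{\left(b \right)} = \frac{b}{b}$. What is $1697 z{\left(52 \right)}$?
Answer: $1697$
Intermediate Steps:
$z{\left(b \right)} = 1$
$1697 z{\left(52 \right)} = 1697 \cdot 1 = 1697$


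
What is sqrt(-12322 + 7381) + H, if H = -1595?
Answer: -1595 + 9*I*sqrt(61) ≈ -1595.0 + 70.292*I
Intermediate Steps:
sqrt(-12322 + 7381) + H = sqrt(-12322 + 7381) - 1595 = sqrt(-4941) - 1595 = 9*I*sqrt(61) - 1595 = -1595 + 9*I*sqrt(61)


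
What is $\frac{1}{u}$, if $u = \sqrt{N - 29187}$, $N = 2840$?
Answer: $- \frac{i \sqrt{26347}}{26347} \approx - 0.0061608 i$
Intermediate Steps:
$u = i \sqrt{26347}$ ($u = \sqrt{2840 - 29187} = \sqrt{-26347} = i \sqrt{26347} \approx 162.32 i$)
$\frac{1}{u} = \frac{1}{i \sqrt{26347}} = - \frac{i \sqrt{26347}}{26347}$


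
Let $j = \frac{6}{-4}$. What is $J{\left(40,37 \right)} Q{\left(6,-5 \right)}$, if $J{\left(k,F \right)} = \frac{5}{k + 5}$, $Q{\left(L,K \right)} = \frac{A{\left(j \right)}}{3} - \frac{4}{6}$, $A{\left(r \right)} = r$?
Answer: $- \frac{7}{54} \approx -0.12963$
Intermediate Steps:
$j = - \frac{3}{2}$ ($j = 6 \left(- \frac{1}{4}\right) = - \frac{3}{2} \approx -1.5$)
$Q{\left(L,K \right)} = - \frac{7}{6}$ ($Q{\left(L,K \right)} = - \frac{3}{2 \cdot 3} - \frac{4}{6} = \left(- \frac{3}{2}\right) \frac{1}{3} - \frac{2}{3} = - \frac{1}{2} - \frac{2}{3} = - \frac{7}{6}$)
$J{\left(k,F \right)} = \frac{5}{5 + k}$
$J{\left(40,37 \right)} Q{\left(6,-5 \right)} = \frac{5}{5 + 40} \left(- \frac{7}{6}\right) = \frac{5}{45} \left(- \frac{7}{6}\right) = 5 \cdot \frac{1}{45} \left(- \frac{7}{6}\right) = \frac{1}{9} \left(- \frac{7}{6}\right) = - \frac{7}{54}$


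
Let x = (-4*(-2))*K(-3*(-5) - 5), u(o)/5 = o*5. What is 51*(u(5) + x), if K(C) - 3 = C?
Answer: 11679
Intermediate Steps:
K(C) = 3 + C
u(o) = 25*o (u(o) = 5*(o*5) = 5*(5*o) = 25*o)
x = 104 (x = (-4*(-2))*(3 + (-3*(-5) - 5)) = 8*(3 + (15 - 5)) = 8*(3 + 10) = 8*13 = 104)
51*(u(5) + x) = 51*(25*5 + 104) = 51*(125 + 104) = 51*229 = 11679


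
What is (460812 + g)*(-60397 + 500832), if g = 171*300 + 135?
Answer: 225611507445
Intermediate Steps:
g = 51435 (g = 51300 + 135 = 51435)
(460812 + g)*(-60397 + 500832) = (460812 + 51435)*(-60397 + 500832) = 512247*440435 = 225611507445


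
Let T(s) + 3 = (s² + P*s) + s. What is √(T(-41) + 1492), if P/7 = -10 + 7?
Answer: √3990 ≈ 63.166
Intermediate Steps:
P = -21 (P = 7*(-10 + 7) = 7*(-3) = -21)
T(s) = -3 + s² - 20*s (T(s) = -3 + ((s² - 21*s) + s) = -3 + (s² - 20*s) = -3 + s² - 20*s)
√(T(-41) + 1492) = √((-3 + (-41)² - 20*(-41)) + 1492) = √((-3 + 1681 + 820) + 1492) = √(2498 + 1492) = √3990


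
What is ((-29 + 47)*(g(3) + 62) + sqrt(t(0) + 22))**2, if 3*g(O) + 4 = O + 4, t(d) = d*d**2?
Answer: (1134 + sqrt(22))**2 ≈ 1.2966e+6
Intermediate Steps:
t(d) = d**3
g(O) = O/3 (g(O) = -4/3 + (O + 4)/3 = -4/3 + (4 + O)/3 = -4/3 + (4/3 + O/3) = O/3)
((-29 + 47)*(g(3) + 62) + sqrt(t(0) + 22))**2 = ((-29 + 47)*((1/3)*3 + 62) + sqrt(0**3 + 22))**2 = (18*(1 + 62) + sqrt(0 + 22))**2 = (18*63 + sqrt(22))**2 = (1134 + sqrt(22))**2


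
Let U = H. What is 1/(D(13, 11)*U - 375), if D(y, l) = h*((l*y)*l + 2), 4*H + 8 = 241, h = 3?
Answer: 4/1099425 ≈ 3.6383e-6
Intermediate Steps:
H = 233/4 (H = -2 + (1/4)*241 = -2 + 241/4 = 233/4 ≈ 58.250)
D(y, l) = 6 + 3*y*l**2 (D(y, l) = 3*((l*y)*l + 2) = 3*(y*l**2 + 2) = 3*(2 + y*l**2) = 6 + 3*y*l**2)
U = 233/4 ≈ 58.250
1/(D(13, 11)*U - 375) = 1/((6 + 3*13*11**2)*(233/4) - 375) = 1/((6 + 3*13*121)*(233/4) - 375) = 1/((6 + 4719)*(233/4) - 375) = 1/(4725*(233/4) - 375) = 1/(1100925/4 - 375) = 1/(1099425/4) = 4/1099425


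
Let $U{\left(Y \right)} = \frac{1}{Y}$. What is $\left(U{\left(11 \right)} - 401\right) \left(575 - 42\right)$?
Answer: $- \frac{2350530}{11} \approx -2.1368 \cdot 10^{5}$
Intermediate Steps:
$\left(U{\left(11 \right)} - 401\right) \left(575 - 42\right) = \left(\frac{1}{11} - 401\right) \left(575 - 42\right) = \left(- \frac{4410}{11}\right) 533 = - \frac{2350530}{11}$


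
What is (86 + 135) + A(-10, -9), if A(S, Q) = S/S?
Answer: 222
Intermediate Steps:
A(S, Q) = 1
(86 + 135) + A(-10, -9) = (86 + 135) + 1 = 221 + 1 = 222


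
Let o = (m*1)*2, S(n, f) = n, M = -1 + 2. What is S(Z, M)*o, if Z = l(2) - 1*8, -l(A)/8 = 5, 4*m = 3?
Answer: -72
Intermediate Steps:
m = 3/4 (m = (1/4)*3 = 3/4 ≈ 0.75000)
l(A) = -40 (l(A) = -8*5 = -40)
M = 1
Z = -48 (Z = -40 - 1*8 = -40 - 8 = -48)
o = 3/2 (o = ((3/4)*1)*2 = (3/4)*2 = 3/2 ≈ 1.5000)
S(Z, M)*o = -48*3/2 = -72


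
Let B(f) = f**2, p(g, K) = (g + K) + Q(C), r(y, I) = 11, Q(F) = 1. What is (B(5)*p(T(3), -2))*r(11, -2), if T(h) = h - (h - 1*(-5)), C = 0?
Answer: -1650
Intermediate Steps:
T(h) = -5 (T(h) = h - (h + 5) = h - (5 + h) = h + (-5 - h) = -5)
p(g, K) = 1 + K + g (p(g, K) = (g + K) + 1 = (K + g) + 1 = 1 + K + g)
(B(5)*p(T(3), -2))*r(11, -2) = (5**2*(1 - 2 - 5))*11 = (25*(-6))*11 = -150*11 = -1650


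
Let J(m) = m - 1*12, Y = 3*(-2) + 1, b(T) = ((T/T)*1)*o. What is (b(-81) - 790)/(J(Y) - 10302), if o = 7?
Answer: 783/10319 ≈ 0.075879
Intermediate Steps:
b(T) = 7 (b(T) = ((T/T)*1)*7 = (1*1)*7 = 1*7 = 7)
Y = -5 (Y = -6 + 1 = -5)
J(m) = -12 + m (J(m) = m - 12 = -12 + m)
(b(-81) - 790)/(J(Y) - 10302) = (7 - 790)/((-12 - 5) - 10302) = -783/(-17 - 10302) = -783/(-10319) = -783*(-1/10319) = 783/10319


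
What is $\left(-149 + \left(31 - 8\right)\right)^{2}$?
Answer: $15876$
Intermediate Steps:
$\left(-149 + \left(31 - 8\right)\right)^{2} = \left(-149 + 23\right)^{2} = \left(-126\right)^{2} = 15876$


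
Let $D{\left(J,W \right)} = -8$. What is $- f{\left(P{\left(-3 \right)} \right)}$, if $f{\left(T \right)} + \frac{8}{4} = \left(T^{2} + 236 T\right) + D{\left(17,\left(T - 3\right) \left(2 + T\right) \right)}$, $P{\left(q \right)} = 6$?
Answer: $-1442$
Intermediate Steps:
$f{\left(T \right)} = -10 + T^{2} + 236 T$ ($f{\left(T \right)} = -2 - \left(8 - T^{2} - 236 T\right) = -2 + \left(-8 + T^{2} + 236 T\right) = -10 + T^{2} + 236 T$)
$- f{\left(P{\left(-3 \right)} \right)} = - (-10 + 6^{2} + 236 \cdot 6) = - (-10 + 36 + 1416) = \left(-1\right) 1442 = -1442$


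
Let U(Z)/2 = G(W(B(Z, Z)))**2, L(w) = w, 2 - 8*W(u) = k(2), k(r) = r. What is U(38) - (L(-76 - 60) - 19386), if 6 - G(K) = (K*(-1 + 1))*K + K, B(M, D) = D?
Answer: 19594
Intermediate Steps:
W(u) = 0 (W(u) = 1/4 - 1/8*2 = 1/4 - 1/4 = 0)
G(K) = 6 - K (G(K) = 6 - ((K*(-1 + 1))*K + K) = 6 - ((K*0)*K + K) = 6 - (0*K + K) = 6 - (0 + K) = 6 - K)
U(Z) = 72 (U(Z) = 2*(6 - 1*0)**2 = 2*(6 + 0)**2 = 2*6**2 = 2*36 = 72)
U(38) - (L(-76 - 60) - 19386) = 72 - ((-76 - 60) - 19386) = 72 - (-136 - 19386) = 72 - 1*(-19522) = 72 + 19522 = 19594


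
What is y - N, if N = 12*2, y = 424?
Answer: 400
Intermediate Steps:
N = 24
y - N = 424 - 1*24 = 424 - 24 = 400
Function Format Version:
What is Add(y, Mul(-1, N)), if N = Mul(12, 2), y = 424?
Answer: 400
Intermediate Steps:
N = 24
Add(y, Mul(-1, N)) = Add(424, Mul(-1, 24)) = Add(424, -24) = 400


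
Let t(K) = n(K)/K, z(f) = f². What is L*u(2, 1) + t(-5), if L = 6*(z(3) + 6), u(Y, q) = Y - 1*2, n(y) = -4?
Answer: ⅘ ≈ 0.80000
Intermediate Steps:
u(Y, q) = -2 + Y (u(Y, q) = Y - 2 = -2 + Y)
t(K) = -4/K
L = 90 (L = 6*(3² + 6) = 6*(9 + 6) = 6*15 = 90)
L*u(2, 1) + t(-5) = 90*(-2 + 2) - 4/(-5) = 90*0 - 4*(-⅕) = 0 + ⅘ = ⅘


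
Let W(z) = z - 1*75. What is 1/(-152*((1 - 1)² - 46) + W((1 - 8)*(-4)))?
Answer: 1/6945 ≈ 0.00014399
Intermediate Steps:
W(z) = -75 + z (W(z) = z - 75 = -75 + z)
1/(-152*((1 - 1)² - 46) + W((1 - 8)*(-4))) = 1/(-152*((1 - 1)² - 46) + (-75 + (1 - 8)*(-4))) = 1/(-152*(0² - 46) + (-75 - 7*(-4))) = 1/(-152*(0 - 46) + (-75 + 28)) = 1/(-152*(-46) - 47) = 1/(6992 - 47) = 1/6945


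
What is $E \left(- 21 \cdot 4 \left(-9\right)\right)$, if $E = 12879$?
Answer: $9736524$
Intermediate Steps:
$E \left(- 21 \cdot 4 \left(-9\right)\right) = 12879 \left(- 21 \cdot 4 \left(-9\right)\right) = 12879 \left(\left(-21\right) \left(-36\right)\right) = 12879 \cdot 756 = 9736524$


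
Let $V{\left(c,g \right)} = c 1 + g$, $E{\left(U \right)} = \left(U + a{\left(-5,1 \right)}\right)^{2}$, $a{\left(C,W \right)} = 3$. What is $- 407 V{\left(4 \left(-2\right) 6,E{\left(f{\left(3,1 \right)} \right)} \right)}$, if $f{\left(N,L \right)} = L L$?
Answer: $13024$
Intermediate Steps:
$f{\left(N,L \right)} = L^{2}$
$E{\left(U \right)} = \left(3 + U\right)^{2}$ ($E{\left(U \right)} = \left(U + 3\right)^{2} = \left(3 + U\right)^{2}$)
$V{\left(c,g \right)} = c + g$
$- 407 V{\left(4 \left(-2\right) 6,E{\left(f{\left(3,1 \right)} \right)} \right)} = - 407 \left(4 \left(-2\right) 6 + \left(3 + 1^{2}\right)^{2}\right) = - 407 \left(\left(-8\right) 6 + \left(3 + 1\right)^{2}\right) = - 407 \left(-48 + 4^{2}\right) = - 407 \left(-48 + 16\right) = \left(-407\right) \left(-32\right) = 13024$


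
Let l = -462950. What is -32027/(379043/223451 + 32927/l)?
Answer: -3313085553692150/168120385773 ≈ -19707.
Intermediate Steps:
-32027/(379043/223451 + 32927/l) = -32027/(379043/223451 + 32927/(-462950)) = -32027/(379043*(1/223451) + 32927*(-1/462950)) = -32027/(379043/223451 - 32927/462950) = -32027/168120385773/103446640450 = -32027*103446640450/168120385773 = -3313085553692150/168120385773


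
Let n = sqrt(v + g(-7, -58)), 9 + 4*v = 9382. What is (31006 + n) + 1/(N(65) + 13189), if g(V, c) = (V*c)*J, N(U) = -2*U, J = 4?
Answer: 404907355/13059 + sqrt(15869)/2 ≈ 31069.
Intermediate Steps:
v = 9373/4 (v = -9/4 + (1/4)*9382 = -9/4 + 4691/2 = 9373/4 ≈ 2343.3)
g(V, c) = 4*V*c (g(V, c) = (V*c)*4 = 4*V*c)
n = sqrt(15869)/2 (n = sqrt(9373/4 + 4*(-7)*(-58)) = sqrt(9373/4 + 1624) = sqrt(15869/4) = sqrt(15869)/2 ≈ 62.986)
(31006 + n) + 1/(N(65) + 13189) = (31006 + sqrt(15869)/2) + 1/(-2*65 + 13189) = (31006 + sqrt(15869)/2) + 1/(-130 + 13189) = (31006 + sqrt(15869)/2) + 1/13059 = 404907355/13059 + sqrt(15869)/2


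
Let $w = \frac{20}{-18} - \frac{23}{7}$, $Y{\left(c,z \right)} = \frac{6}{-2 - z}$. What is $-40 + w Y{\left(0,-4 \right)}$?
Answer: $- \frac{1117}{21} \approx -53.19$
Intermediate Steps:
$w = - \frac{277}{63}$ ($w = 20 \left(- \frac{1}{18}\right) - \frac{23}{7} = - \frac{10}{9} - \frac{23}{7} = - \frac{277}{63} \approx -4.3968$)
$-40 + w Y{\left(0,-4 \right)} = -40 - \frac{277 \left(- \frac{6}{2 - 4}\right)}{63} = -40 - \frac{277 \left(- \frac{6}{-2}\right)}{63} = -40 - \frac{277 \left(\left(-6\right) \left(- \frac{1}{2}\right)\right)}{63} = -40 - \frac{277}{21} = - \frac{1117}{21}$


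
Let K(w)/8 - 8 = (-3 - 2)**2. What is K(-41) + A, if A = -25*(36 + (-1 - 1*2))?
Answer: -561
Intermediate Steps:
K(w) = 264 (K(w) = 64 + 8*(-3 - 2)**2 = 64 + 8*(-5)**2 = 64 + 8*25 = 64 + 200 = 264)
A = -825 (A = -25*(36 + (-1 - 2)) = -25*(36 - 3) = -25*33 = -825)
K(-41) + A = 264 - 825 = -561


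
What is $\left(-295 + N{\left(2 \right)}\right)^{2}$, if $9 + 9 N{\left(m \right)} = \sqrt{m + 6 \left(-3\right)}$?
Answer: $\frac{7096880}{81} - \frac{2368 i}{9} \approx 87616.0 - 263.11 i$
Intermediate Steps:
$N{\left(m \right)} = -1 + \frac{\sqrt{-18 + m}}{9}$ ($N{\left(m \right)} = -1 + \frac{\sqrt{m + 6 \left(-3\right)}}{9} = -1 + \frac{\sqrt{m - 18}}{9} = -1 + \frac{\sqrt{-18 + m}}{9}$)
$\left(-295 + N{\left(2 \right)}\right)^{2} = \left(-295 - \left(1 - \frac{\sqrt{-18 + 2}}{9}\right)\right)^{2} = \left(-295 - \left(1 - \frac{\sqrt{-16}}{9}\right)\right)^{2} = \left(-295 - \left(1 - \frac{4 i}{9}\right)\right)^{2} = \left(-296 + \frac{4 i}{9}\right)^{2}$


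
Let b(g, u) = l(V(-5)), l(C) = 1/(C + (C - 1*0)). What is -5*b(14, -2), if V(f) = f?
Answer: ½ ≈ 0.50000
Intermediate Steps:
l(C) = 1/(2*C) (l(C) = 1/(C + (C + 0)) = 1/(C + C) = 1/(2*C))
b(g, u) = -⅒ (b(g, u) = (½)/(-5) = (½)*(-⅕) = -⅒)
-5*b(14, -2) = -5*(-⅒) = ½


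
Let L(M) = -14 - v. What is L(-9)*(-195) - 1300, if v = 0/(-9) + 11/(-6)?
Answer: 2145/2 ≈ 1072.5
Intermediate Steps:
v = -11/6 (v = 0*(-⅑) + 11*(-⅙) = 0 - 11/6 = -11/6 ≈ -1.8333)
L(M) = -73/6 (L(M) = -14 - 1*(-11/6) = -14 + 11/6 = -73/6)
L(-9)*(-195) - 1300 = -73/6*(-195) - 1300 = 4745/2 - 1300 = 2145/2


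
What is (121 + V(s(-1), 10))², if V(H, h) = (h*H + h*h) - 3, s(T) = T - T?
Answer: 47524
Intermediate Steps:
s(T) = 0
V(H, h) = -3 + h² + H*h (V(H, h) = (H*h + h²) - 3 = (h² + H*h) - 3 = -3 + h² + H*h)
(121 + V(s(-1), 10))² = (121 + (-3 + 10² + 0*10))² = (121 + (-3 + 100 + 0))² = (121 + 97)² = 218² = 47524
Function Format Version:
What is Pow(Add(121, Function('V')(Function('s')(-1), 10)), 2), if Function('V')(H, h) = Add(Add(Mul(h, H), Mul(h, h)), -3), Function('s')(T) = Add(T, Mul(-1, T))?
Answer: 47524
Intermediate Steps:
Function('s')(T) = 0
Function('V')(H, h) = Add(-3, Pow(h, 2), Mul(H, h)) (Function('V')(H, h) = Add(Add(Mul(H, h), Pow(h, 2)), -3) = Add(Add(Pow(h, 2), Mul(H, h)), -3) = Add(-3, Pow(h, 2), Mul(H, h)))
Pow(Add(121, Function('V')(Function('s')(-1), 10)), 2) = Pow(Add(121, Add(-3, Pow(10, 2), Mul(0, 10))), 2) = Pow(Add(121, Add(-3, 100, 0)), 2) = Pow(Add(121, 97), 2) = Pow(218, 2) = 47524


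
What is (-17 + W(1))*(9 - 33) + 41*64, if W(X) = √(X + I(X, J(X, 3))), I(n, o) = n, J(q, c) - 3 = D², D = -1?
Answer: 3032 - 24*√2 ≈ 2998.1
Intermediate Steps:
J(q, c) = 4 (J(q, c) = 3 + (-1)² = 3 + 1 = 4)
W(X) = √2*√X (W(X) = √(X + X) = √(2*X) = √2*√X)
(-17 + W(1))*(9 - 33) + 41*64 = (-17 + √2*√1)*(9 - 33) + 41*64 = (-17 + √2*1)*(-24) + 2624 = (-17 + √2)*(-24) + 2624 = (408 - 24*√2) + 2624 = 3032 - 24*√2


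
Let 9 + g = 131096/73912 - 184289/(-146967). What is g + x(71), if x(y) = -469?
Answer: -644930843714/1357828113 ≈ -474.97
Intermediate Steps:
g = -8109458717/1357828113 (g = -9 + (131096/73912 - 184289/(-146967)) = -9 + (131096*(1/73912) - 184289*(-1/146967)) = -9 + (16387/9239 + 184289/146967) = -9 + 4110994300/1357828113 = -8109458717/1357828113 ≈ -5.9724)
g + x(71) = -8109458717/1357828113 - 469 = -644930843714/1357828113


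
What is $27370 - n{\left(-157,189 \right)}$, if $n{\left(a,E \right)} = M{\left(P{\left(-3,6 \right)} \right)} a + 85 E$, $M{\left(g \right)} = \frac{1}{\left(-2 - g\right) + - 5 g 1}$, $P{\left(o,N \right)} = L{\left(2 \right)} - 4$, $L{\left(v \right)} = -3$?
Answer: $\frac{452357}{40} \approx 11309.0$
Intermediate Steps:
$P{\left(o,N \right)} = -7$ ($P{\left(o,N \right)} = -3 - 4 = -7$)
$M{\left(g \right)} = \frac{1}{-2 - 6 g}$ ($M{\left(g \right)} = \frac{1}{\left(-2 - g\right) - 5 g} = \frac{1}{-2 - 6 g}$)
$n{\left(a,E \right)} = 85 E + \frac{a}{40}$ ($n{\left(a,E \right)} = - \frac{1}{2 + 6 \left(-7\right)} a + 85 E = - \frac{1}{2 - 42} a + 85 E = - \frac{1}{-40} a + 85 E = \left(-1\right) \left(- \frac{1}{40}\right) a + 85 E = \frac{a}{40} + 85 E = 85 E + \frac{a}{40}$)
$27370 - n{\left(-157,189 \right)} = 27370 - \left(85 \cdot 189 + \frac{1}{40} \left(-157\right)\right) = 27370 - \left(16065 - \frac{157}{40}\right) = 27370 - \frac{642443}{40} = \frac{452357}{40}$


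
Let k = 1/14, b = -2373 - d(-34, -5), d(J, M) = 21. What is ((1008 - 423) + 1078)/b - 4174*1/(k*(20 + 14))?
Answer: -69976163/40698 ≈ -1719.4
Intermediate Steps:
b = -2394 (b = -2373 - 1*21 = -2373 - 21 = -2394)
k = 1/14 ≈ 0.071429
((1008 - 423) + 1078)/b - 4174*1/(k*(20 + 14)) = ((1008 - 423) + 1078)/(-2394) - 4174*14/(20 + 14) = (585 + 1078)*(-1/2394) - 4174/((1/14)*34) = 1663*(-1/2394) - 4174/17/7 = -1663/2394 - 4174*7/17 = -1663/2394 - 29218/17 = -69976163/40698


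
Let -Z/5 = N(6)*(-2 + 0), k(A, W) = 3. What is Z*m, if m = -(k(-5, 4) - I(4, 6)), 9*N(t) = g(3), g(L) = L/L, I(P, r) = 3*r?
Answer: 50/3 ≈ 16.667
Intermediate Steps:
g(L) = 1
N(t) = ⅑ (N(t) = (⅑)*1 = ⅑)
Z = 10/9 (Z = -5*(-2 + 0)/9 = -5*(-2)/9 = -5*(-2/9) = 10/9 ≈ 1.1111)
m = 15 (m = -(3 - 3*6) = -(3 - 1*18) = -(3 - 18) = -1*(-15) = 15)
Z*m = (10/9)*15 = 50/3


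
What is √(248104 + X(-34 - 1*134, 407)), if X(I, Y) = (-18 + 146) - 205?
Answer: √248027 ≈ 498.02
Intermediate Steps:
X(I, Y) = -77 (X(I, Y) = 128 - 205 = -77)
√(248104 + X(-34 - 1*134, 407)) = √(248104 - 77) = √248027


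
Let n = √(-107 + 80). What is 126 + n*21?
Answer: 126 + 63*I*√3 ≈ 126.0 + 109.12*I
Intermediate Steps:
n = 3*I*√3 (n = √(-27) = 3*I*√3 ≈ 5.1962*I)
126 + n*21 = 126 + (3*I*√3)*21 = 126 + 63*I*√3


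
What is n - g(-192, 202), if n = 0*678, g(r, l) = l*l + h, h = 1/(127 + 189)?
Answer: -12894065/316 ≈ -40804.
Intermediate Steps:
h = 1/316 ≈ 0.0031646
g(r, l) = 1/316 + l**2 (g(r, l) = l*l + 1/316 = l**2 + 1/316 = 1/316 + l**2)
n = 0
n - g(-192, 202) = 0 - (1/316 + 202**2) = 0 - (1/316 + 40804) = 0 - 1*12894065/316 = 0 - 12894065/316 = -12894065/316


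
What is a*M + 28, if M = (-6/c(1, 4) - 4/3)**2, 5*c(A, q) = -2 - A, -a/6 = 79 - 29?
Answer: -67516/3 ≈ -22505.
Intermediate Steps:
a = -300 (a = -6*(79 - 29) = -6*50 = -300)
c(A, q) = -2/5 - A/5 (c(A, q) = (-2 - A)/5 = -2/5 - A/5)
M = 676/9 (M = (-6/(-2/5 - 1/5*1) - 4/3)**2 = (-6/(-2/5 - 1/5) - 4*1/3)**2 = (-6/(-3/5) - 4/3)**2 = (-6*(-5/3) - 4/3)**2 = (10 - 4/3)**2 = (26/3)**2 = 676/9 ≈ 75.111)
a*M + 28 = -300*676/9 + 28 = -67600/3 + 28 = -67516/3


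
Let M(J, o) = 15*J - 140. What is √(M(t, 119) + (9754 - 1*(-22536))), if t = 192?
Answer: √35030 ≈ 187.16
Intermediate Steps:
M(J, o) = -140 + 15*J
√(M(t, 119) + (9754 - 1*(-22536))) = √((-140 + 15*192) + (9754 - 1*(-22536))) = √((-140 + 2880) + (9754 + 22536)) = √(2740 + 32290) = √35030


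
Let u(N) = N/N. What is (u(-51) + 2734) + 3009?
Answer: 5744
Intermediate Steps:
u(N) = 1
(u(-51) + 2734) + 3009 = (1 + 2734) + 3009 = 2735 + 3009 = 5744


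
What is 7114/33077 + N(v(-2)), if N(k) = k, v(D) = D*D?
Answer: 139422/33077 ≈ 4.2151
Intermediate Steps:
v(D) = D²
7114/33077 + N(v(-2)) = 7114/33077 + (-2)² = 7114*(1/33077) + 4 = 7114/33077 + 4 = 139422/33077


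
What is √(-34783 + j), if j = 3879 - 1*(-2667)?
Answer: I*√28237 ≈ 168.04*I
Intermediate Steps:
j = 6546 (j = 3879 + 2667 = 6546)
√(-34783 + j) = √(-34783 + 6546) = √(-28237) = I*√28237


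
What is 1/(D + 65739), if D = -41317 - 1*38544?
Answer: -1/14122 ≈ -7.0811e-5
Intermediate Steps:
D = -79861 (D = -41317 - 38544 = -79861)
1/(D + 65739) = 1/(-79861 + 65739) = 1/(-14122) = -1/14122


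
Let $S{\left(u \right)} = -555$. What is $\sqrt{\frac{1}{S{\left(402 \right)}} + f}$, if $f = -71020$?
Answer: $\frac{i \sqrt{21875936055}}{555} \approx 266.5 i$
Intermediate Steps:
$\sqrt{\frac{1}{S{\left(402 \right)}} + f} = \sqrt{\frac{1}{-555} - 71020} = \sqrt{- \frac{1}{555} - 71020} = \sqrt{- \frac{39416101}{555}} = \frac{i \sqrt{21875936055}}{555}$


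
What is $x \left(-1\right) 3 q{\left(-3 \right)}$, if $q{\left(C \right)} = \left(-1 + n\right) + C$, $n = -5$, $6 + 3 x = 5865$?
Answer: $52731$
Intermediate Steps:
$x = 1953$ ($x = -2 + \frac{1}{3} \cdot 5865 = -2 + 1955 = 1953$)
$q{\left(C \right)} = -6 + C$ ($q{\left(C \right)} = \left(-1 - 5\right) + C = -6 + C$)
$x \left(-1\right) 3 q{\left(-3 \right)} = 1953 \left(-1\right) 3 \left(-6 - 3\right) = 1953 \left(\left(-3\right) \left(-9\right)\right) = 1953 \cdot 27 = 52731$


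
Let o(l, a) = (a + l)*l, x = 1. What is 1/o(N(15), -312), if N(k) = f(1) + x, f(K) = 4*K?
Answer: -1/1535 ≈ -0.00065147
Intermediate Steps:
N(k) = 5 (N(k) = 4*1 + 1 = 4 + 1 = 5)
o(l, a) = l*(a + l)
1/o(N(15), -312) = 1/(5*(-312 + 5)) = 1/(5*(-307)) = 1/(-1535) = -1/1535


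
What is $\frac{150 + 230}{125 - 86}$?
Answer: $\frac{380}{39} \approx 9.7436$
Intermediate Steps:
$\frac{150 + 230}{125 - 86} = \frac{380}{39}$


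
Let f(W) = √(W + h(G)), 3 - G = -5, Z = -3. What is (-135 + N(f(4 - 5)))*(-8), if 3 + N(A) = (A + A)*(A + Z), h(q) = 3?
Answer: 1072 + 48*√2 ≈ 1139.9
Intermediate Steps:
G = 8 (G = 3 - 1*(-5) = 3 + 5 = 8)
f(W) = √(3 + W) (f(W) = √(W + 3) = √(3 + W))
N(A) = -3 + 2*A*(-3 + A) (N(A) = -3 + (A + A)*(A - 3) = -3 + (2*A)*(-3 + A) = -3 + 2*A*(-3 + A))
(-135 + N(f(4 - 5)))*(-8) = (-135 + (-3 - 6*√(3 + (4 - 5)) + 2*(√(3 + (4 - 5)))²))*(-8) = (-135 + (-3 - 6*√(3 - 1) + 2*(√(3 - 1))²))*(-8) = (-135 + (-3 - 6*√2 + 2*(√2)²))*(-8) = (-135 + (-3 - 6*√2 + 2*2))*(-8) = (-135 + (-3 - 6*√2 + 4))*(-8) = (-135 + (1 - 6*√2))*(-8) = (-134 - 6*√2)*(-8) = 1072 + 48*√2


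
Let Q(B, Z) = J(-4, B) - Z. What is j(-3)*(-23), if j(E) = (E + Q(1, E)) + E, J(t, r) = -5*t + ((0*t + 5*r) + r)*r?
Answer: -529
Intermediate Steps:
J(t, r) = -5*t + 6*r² (J(t, r) = -5*t + ((0 + 5*r) + r)*r = -5*t + (5*r + r)*r = -5*t + (6*r)*r = -5*t + 6*r²)
Q(B, Z) = 20 - Z + 6*B² (Q(B, Z) = (-5*(-4) + 6*B²) - Z = (20 + 6*B²) - Z = 20 - Z + 6*B²)
j(E) = 26 + E (j(E) = (E + (20 - E + 6*1²)) + E = (E + (20 - E + 6*1)) + E = (E + (20 - E + 6)) + E = (E + (26 - E)) + E = 26 + E)
j(-3)*(-23) = (26 - 3)*(-23) = 23*(-23) = -529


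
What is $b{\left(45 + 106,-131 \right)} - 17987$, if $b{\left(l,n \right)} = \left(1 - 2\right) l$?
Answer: $-18138$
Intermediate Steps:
$b{\left(l,n \right)} = - l$
$b{\left(45 + 106,-131 \right)} - 17987 = - (45 + 106) - 17987 = \left(-1\right) 151 - 17987 = -151 - 17987 = -18138$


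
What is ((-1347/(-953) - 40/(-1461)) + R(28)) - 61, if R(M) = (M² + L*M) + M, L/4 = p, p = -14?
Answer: -1135529974/1392333 ≈ -815.56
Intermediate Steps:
L = -56 (L = 4*(-14) = -56)
R(M) = M² - 55*M (R(M) = (M² - 56*M) + M = M² - 55*M)
((-1347/(-953) - 40/(-1461)) + R(28)) - 61 = ((-1347/(-953) - 40/(-1461)) + 28*(-55 + 28)) - 61 = ((-1347*(-1/953) - 40*(-1/1461)) + 28*(-27)) - 61 = ((1347/953 + 40/1461) - 756) - 61 = (2006087/1392333 - 756) - 61 = -1050597661/1392333 - 61 = -1135529974/1392333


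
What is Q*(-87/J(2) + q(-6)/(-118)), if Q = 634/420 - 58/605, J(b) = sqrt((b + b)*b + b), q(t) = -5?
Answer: 35921/599676 - 1041709*sqrt(10)/84700 ≈ -38.832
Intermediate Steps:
J(b) = sqrt(b + 2*b**2) (J(b) = sqrt((2*b)*b + b) = sqrt(2*b**2 + b) = sqrt(b + 2*b**2))
Q = 35921/25410 (Q = 634*(1/420) - 58*1/605 = 317/210 - 58/605 = 35921/25410 ≈ 1.4137)
Q*(-87/J(2) + q(-6)/(-118)) = 35921*(-87*sqrt(2)/(2*sqrt(1 + 2*2)) - 5/(-118))/25410 = 35921*(-87*sqrt(2)/(2*sqrt(1 + 4)) - 5*(-1/118))/25410 = 35921*(-87*sqrt(10)/10 + 5/118)/25410 = 35921*(5/118 - 87*sqrt(10)/10)/25410 = 35921/599676 - 1041709*sqrt(10)/84700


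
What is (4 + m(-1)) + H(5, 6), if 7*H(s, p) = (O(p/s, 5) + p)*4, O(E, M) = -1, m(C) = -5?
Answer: 13/7 ≈ 1.8571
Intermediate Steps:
H(s, p) = -4/7 + 4*p/7 (H(s, p) = ((-1 + p)*4)/7 = (-4 + 4*p)/7 = -4/7 + 4*p/7)
(4 + m(-1)) + H(5, 6) = (4 - 5) + (-4/7 + (4/7)*6) = -1 + (-4/7 + 24/7) = -1 + 20/7 = 13/7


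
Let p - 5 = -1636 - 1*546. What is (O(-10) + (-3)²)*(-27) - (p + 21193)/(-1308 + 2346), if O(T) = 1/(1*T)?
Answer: -1342237/5190 ≈ -258.62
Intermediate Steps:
O(T) = 1/T
p = -2177 (p = 5 + (-1636 - 1*546) = 5 + (-1636 - 546) = 5 - 2182 = -2177)
(O(-10) + (-3)²)*(-27) - (p + 21193)/(-1308 + 2346) = (1/(-10) + (-3)²)*(-27) - (-2177 + 21193)/(-1308 + 2346) = (-⅒ + 9)*(-27) - 19016/1038 = (89/10)*(-27) - 19016/1038 = -2403/10 - 1*9508/519 = -2403/10 - 9508/519 = -1342237/5190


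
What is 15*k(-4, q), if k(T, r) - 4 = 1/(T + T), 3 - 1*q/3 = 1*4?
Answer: 465/8 ≈ 58.125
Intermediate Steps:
q = -3 (q = 9 - 3*4 = 9 - 12 = -3)
k(T, r) = 4 + 1/(2*T) (k(T, r) = 4 + 1/(T + T) = 4 + 1/(2*T))
15*k(-4, q) = 15*(4 + (½)/(-4)) = 15*(4 + (½)*(-¼)) = 15*(4 - ⅛) = 15*(31/8) = 465/8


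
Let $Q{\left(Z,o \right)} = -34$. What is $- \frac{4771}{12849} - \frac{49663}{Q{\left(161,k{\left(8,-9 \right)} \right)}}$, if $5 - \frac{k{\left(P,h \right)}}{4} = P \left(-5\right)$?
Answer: $\frac{637957673}{436866} \approx 1460.3$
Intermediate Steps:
$k{\left(P,h \right)} = 20 + 20 P$ ($k{\left(P,h \right)} = 20 - 4 P \left(-5\right) = 20 - 4 \left(- 5 P\right) = 20 + 20 P$)
$- \frac{4771}{12849} - \frac{49663}{Q{\left(161,k{\left(8,-9 \right)} \right)}} = - \frac{4771}{12849} - \frac{49663}{-34} = \left(-4771\right) \frac{1}{12849} - - \frac{49663}{34} = - \frac{4771}{12849} + \frac{49663}{34} = \frac{637957673}{436866}$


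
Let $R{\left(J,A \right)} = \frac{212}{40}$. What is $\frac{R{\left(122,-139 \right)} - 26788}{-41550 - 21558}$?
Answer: $\frac{267827}{631080} \approx 0.42439$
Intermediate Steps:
$R{\left(J,A \right)} = \frac{53}{10}$ ($R{\left(J,A \right)} = 212 \cdot \frac{1}{40} = \frac{53}{10}$)
$\frac{R{\left(122,-139 \right)} - 26788}{-41550 - 21558} = \frac{\frac{53}{10} - 26788}{-41550 - 21558} = - \frac{267827}{10 \left(-63108\right)} = \left(- \frac{267827}{10}\right) \left(- \frac{1}{63108}\right) = \frac{267827}{631080}$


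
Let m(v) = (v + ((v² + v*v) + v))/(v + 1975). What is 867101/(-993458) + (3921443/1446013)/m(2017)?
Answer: -2547866852840602677/2923605519948381962 ≈ -0.87148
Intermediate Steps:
m(v) = (2*v + 2*v²)/(1975 + v) (m(v) = (v + ((v² + v²) + v))/(1975 + v) = (v + (2*v² + v))/(1975 + v) = (v + (v + 2*v²))/(1975 + v) = (2*v + 2*v²)/(1975 + v))
867101/(-993458) + (3921443/1446013)/m(2017) = 867101/(-993458) + (3921443/1446013)/((2*2017*(1 + 2017)/(1975 + 2017))) = 867101*(-1/993458) + (3921443*(1/1446013))/((2*2017*2018/3992)) = -867101/993458 + 3921443/(1446013*((2*2017*(1/3992)*2018))) = -867101/993458 + 3921443/(1446013*(2035153/998)) = -867101/993458 + (3921443/1446013)*(998/2035153) = -867101/993458 + 3913600114/2942857694989 = -2547866852840602677/2923605519948381962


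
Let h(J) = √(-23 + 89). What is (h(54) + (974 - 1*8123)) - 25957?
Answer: -33106 + √66 ≈ -33098.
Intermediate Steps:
h(J) = √66
(h(54) + (974 - 1*8123)) - 25957 = (√66 + (974 - 1*8123)) - 25957 = (√66 + (974 - 8123)) - 25957 = (√66 - 7149) - 25957 = (-7149 + √66) - 25957 = -33106 + √66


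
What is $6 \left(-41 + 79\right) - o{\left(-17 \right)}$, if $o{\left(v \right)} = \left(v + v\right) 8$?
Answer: $500$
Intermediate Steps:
$o{\left(v \right)} = 16 v$ ($o{\left(v \right)} = 2 v 8 = 16 v$)
$6 \left(-41 + 79\right) - o{\left(-17 \right)} = 6 \left(-41 + 79\right) - 16 \left(-17\right) = 6 \cdot 38 - -272 = 228 + 272 = 500$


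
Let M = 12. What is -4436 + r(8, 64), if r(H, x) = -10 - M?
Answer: -4458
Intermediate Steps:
r(H, x) = -22 (r(H, x) = -10 - 1*12 = -10 - 12 = -22)
-4436 + r(8, 64) = -4436 - 22 = -4458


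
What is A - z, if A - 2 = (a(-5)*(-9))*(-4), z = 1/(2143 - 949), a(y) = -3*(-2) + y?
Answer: 45371/1194 ≈ 37.999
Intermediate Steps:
a(y) = 6 + y
z = 1/1194 ≈ 0.00083752
A = 38 (A = 2 + ((6 - 5)*(-9))*(-4) = 2 + (1*(-9))*(-4) = 2 - 9*(-4) = 2 + 36 = 38)
A - z = 38 - 1*1/1194 = 38 - 1/1194 = 45371/1194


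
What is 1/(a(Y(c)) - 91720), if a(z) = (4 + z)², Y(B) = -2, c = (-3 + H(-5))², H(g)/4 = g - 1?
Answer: -1/91716 ≈ -1.0903e-5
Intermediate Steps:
H(g) = -4 + 4*g (H(g) = 4*(g - 1) = 4*(-1 + g) = -4 + 4*g)
c = 729 (c = (-3 + (-4 + 4*(-5)))² = (-3 + (-4 - 20))² = (-3 - 24)² = (-27)² = 729)
1/(a(Y(c)) - 91720) = 1/((4 - 2)² - 91720) = 1/(2² - 91720) = 1/(4 - 91720) = 1/(-91716) = -1/91716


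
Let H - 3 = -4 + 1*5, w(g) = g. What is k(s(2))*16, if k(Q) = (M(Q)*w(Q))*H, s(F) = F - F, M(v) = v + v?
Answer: 0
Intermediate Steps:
M(v) = 2*v
s(F) = 0
H = 4 (H = 3 + (-4 + 1*5) = 3 + (-4 + 5) = 3 + 1 = 4)
k(Q) = 8*Q² (k(Q) = ((2*Q)*Q)*4 = (2*Q²)*4 = 8*Q²)
k(s(2))*16 = (8*0²)*16 = (8*0)*16 = 0*16 = 0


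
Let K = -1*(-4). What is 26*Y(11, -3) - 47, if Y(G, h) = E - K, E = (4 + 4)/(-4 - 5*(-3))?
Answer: -1453/11 ≈ -132.09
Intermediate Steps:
K = 4
E = 8/11 (E = 8/(-4 + 15) = 8/11 ≈ 0.72727)
Y(G, h) = -36/11 (Y(G, h) = 8/11 - 1*4 = 8/11 - 4 = -36/11)
26*Y(11, -3) - 47 = 26*(-36/11) - 47 = -936/11 - 47 = -1453/11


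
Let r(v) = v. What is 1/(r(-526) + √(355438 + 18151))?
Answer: 526/96913 + √373589/96913 ≈ 0.011734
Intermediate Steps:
1/(r(-526) + √(355438 + 18151)) = 1/(-526 + √(355438 + 18151)) = 1/(-526 + √373589)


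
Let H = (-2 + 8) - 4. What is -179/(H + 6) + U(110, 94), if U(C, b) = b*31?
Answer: 23133/8 ≈ 2891.6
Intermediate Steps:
H = 2 (H = 6 - 4 = 2)
U(C, b) = 31*b
-179/(H + 6) + U(110, 94) = -179/(2 + 6) + 31*94 = -179/8 + 2914 = 23133/8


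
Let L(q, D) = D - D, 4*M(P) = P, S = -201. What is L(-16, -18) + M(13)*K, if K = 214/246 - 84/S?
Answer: 137969/32964 ≈ 4.1854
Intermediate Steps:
M(P) = P/4
K = 10613/8241 (K = 214/246 - 84/(-201) = 214*(1/246) - 84*(-1/201) = 107/123 + 28/67 = 10613/8241 ≈ 1.2878)
L(q, D) = 0
L(-16, -18) + M(13)*K = 0 + ((1/4)*13)*(10613/8241) = 0 + (13/4)*(10613/8241) = 0 + 137969/32964 = 137969/32964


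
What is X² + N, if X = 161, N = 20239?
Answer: 46160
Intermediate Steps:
X² + N = 161² + 20239 = 25921 + 20239 = 46160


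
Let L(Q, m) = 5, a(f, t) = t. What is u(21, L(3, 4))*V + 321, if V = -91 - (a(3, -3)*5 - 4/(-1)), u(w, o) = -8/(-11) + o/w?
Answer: 56311/231 ≈ 243.77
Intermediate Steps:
u(w, o) = 8/11 + o/w (u(w, o) = -8*(-1/11) + o/w = 8/11 + o/w)
V = -80 (V = -91 - (-3*5 - 4/(-1)) = -91 - (-15 - 4*(-1)) = -91 - (-15 + 4) = -91 - 1*(-11) = -91 + 11 = -80)
u(21, L(3, 4))*V + 321 = (8/11 + 5/21)*(-80) + 321 = (223/231)*(-80) + 321 = -17840/231 + 321 = 56311/231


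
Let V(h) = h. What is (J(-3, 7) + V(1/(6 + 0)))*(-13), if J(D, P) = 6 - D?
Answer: -715/6 ≈ -119.17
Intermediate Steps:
(J(-3, 7) + V(1/(6 + 0)))*(-13) = ((6 - 1*(-3)) + 1/(6 + 0))*(-13) = ((6 + 3) + 1/6)*(-13) = (9 + 1/6)*(-13) = (55/6)*(-13) = -715/6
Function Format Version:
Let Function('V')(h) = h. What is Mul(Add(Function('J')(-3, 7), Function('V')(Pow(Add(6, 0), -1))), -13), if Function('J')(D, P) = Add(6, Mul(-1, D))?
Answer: Rational(-715, 6) ≈ -119.17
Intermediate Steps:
Mul(Add(Function('J')(-3, 7), Function('V')(Pow(Add(6, 0), -1))), -13) = Mul(Add(Add(6, Mul(-1, -3)), Pow(Add(6, 0), -1)), -13) = Mul(Add(Add(6, 3), Pow(6, -1)), -13) = Mul(Add(9, Rational(1, 6)), -13) = Mul(Rational(55, 6), -13) = Rational(-715, 6)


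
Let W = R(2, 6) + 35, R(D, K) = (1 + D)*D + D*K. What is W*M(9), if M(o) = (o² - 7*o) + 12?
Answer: 1590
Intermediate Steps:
R(D, K) = D*K + D*(1 + D) (R(D, K) = D*(1 + D) + D*K = D*K + D*(1 + D))
W = 53 (W = 2*(1 + 2 + 6) + 35 = 2*9 + 35 = 18 + 35 = 53)
M(o) = 12 + o² - 7*o
W*M(9) = 53*(12 + 9² - 7*9) = 53*(12 + 81 - 63) = 53*30 = 1590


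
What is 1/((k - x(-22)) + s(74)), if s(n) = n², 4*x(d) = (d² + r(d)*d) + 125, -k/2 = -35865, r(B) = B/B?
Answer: 4/308237 ≈ 1.2977e-5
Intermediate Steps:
r(B) = 1
k = 71730 (k = -2*(-35865) = 71730)
x(d) = 125/4 + d/4 + d²/4 (x(d) = ((d² + 1*d) + 125)/4 = ((d² + d) + 125)/4 = ((d + d²) + 125)/4 = (125 + d + d²)/4 = 125/4 + d/4 + d²/4)
1/((k - x(-22)) + s(74)) = 1/((71730 - (125/4 + (¼)*(-22) + (¼)*(-22)²)) + 74²) = 1/((71730 - (125/4 - 11/2 + (¼)*484)) + 5476) = 1/((71730 - (125/4 - 11/2 + 121)) + 5476) = 1/((71730 - 1*587/4) + 5476) = 1/((71730 - 587/4) + 5476) = 1/(286333/4 + 5476) = 1/(308237/4) = 4/308237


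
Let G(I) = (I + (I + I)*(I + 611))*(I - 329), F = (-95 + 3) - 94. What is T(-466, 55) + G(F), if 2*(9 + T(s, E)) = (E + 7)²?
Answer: 81519203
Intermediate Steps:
T(s, E) = -9 + (7 + E)²/2 (T(s, E) = -9 + (E + 7)²/2 = -9 + (7 + E)²/2)
F = -186 (F = -92 - 94 = -186)
G(I) = (-329 + I)*(I + 2*I*(611 + I)) (G(I) = (I + (2*I)*(611 + I))*(-329 + I) = (I + 2*I*(611 + I))*(-329 + I) = (-329 + I)*(I + 2*I*(611 + I)))
T(-466, 55) + G(F) = (-9 + (7 + 55)²/2) - 186*(-402367 + 2*(-186)² + 565*(-186)) = (-9 + (½)*62²) - 186*(-402367 + 2*34596 - 105090) = (-9 + (½)*3844) - 186*(-402367 + 69192 - 105090) = (-9 + 1922) - 186*(-438265) = 1913 + 81517290 = 81519203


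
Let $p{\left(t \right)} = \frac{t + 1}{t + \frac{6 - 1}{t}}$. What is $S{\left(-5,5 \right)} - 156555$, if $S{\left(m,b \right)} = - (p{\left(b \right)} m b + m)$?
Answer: $-156525$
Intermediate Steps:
$p{\left(t \right)} = \frac{1 + t}{t + \frac{5}{t}}$ ($p{\left(t \right)} = \frac{1 + t}{t + \frac{6 - 1}{t}} = \frac{1 + t}{t + \frac{5}{t}}$)
$S{\left(m,b \right)} = - m - \frac{m b^{2} \left(1 + b\right)}{5 + b^{2}}$ ($S{\left(m,b \right)} = - (\frac{b \left(1 + b\right)}{5 + b^{2}} m b + m) = - (\frac{b m \left(1 + b\right)}{5 + b^{2}} b + m) = - (\frac{m b^{2} \left(1 + b\right)}{5 + b^{2}} + m) = - (m + \frac{m b^{2} \left(1 + b\right)}{5 + b^{2}}) = - m - \frac{m b^{2} \left(1 + b\right)}{5 + b^{2}}$)
$S{\left(-5,5 \right)} - 156555 = - \frac{5 \left(-5 - 5^{3} - 2 \cdot 5^{2}\right)}{5 + 5^{2}} - 156555 = - \frac{5 \left(-5 - 125 - 50\right)}{5 + 25} - 156555 = - \frac{5 \left(-5 - 125 - 50\right)}{30} - 156555 = \left(-5\right) \frac{1}{30} \left(-180\right) - 156555 = 30 - 156555 = -156525$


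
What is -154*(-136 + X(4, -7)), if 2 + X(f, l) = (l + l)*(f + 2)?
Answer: 34188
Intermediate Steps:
X(f, l) = -2 + 2*l*(2 + f) (X(f, l) = -2 + (l + l)*(f + 2) = -2 + (2*l)*(2 + f) = -2 + 2*l*(2 + f))
-154*(-136 + X(4, -7)) = -154*(-136 + (-2 + 4*(-7) + 2*4*(-7))) = -154*(-136 + (-2 - 28 - 56)) = -154*(-136 - 86) = -154*(-222) = 34188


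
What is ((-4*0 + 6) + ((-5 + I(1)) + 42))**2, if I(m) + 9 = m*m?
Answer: 1225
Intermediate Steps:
I(m) = -9 + m**2 (I(m) = -9 + m*m = -9 + m**2)
((-4*0 + 6) + ((-5 + I(1)) + 42))**2 = ((-4*0 + 6) + ((-5 + (-9 + 1**2)) + 42))**2 = ((0 + 6) + ((-5 + (-9 + 1)) + 42))**2 = (6 + ((-5 - 8) + 42))**2 = (6 + (-13 + 42))**2 = (6 + 29)**2 = 35**2 = 1225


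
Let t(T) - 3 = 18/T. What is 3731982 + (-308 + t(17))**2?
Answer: 1105240687/289 ≈ 3.8244e+6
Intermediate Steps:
t(T) = 3 + 18/T
3731982 + (-308 + t(17))**2 = 3731982 + (-308 + (3 + 18/17))**2 = 3731982 + (-308 + 69/17)**2 = 3731982 + (-5167/17)**2 = 3731982 + 26697889/289 = 1105240687/289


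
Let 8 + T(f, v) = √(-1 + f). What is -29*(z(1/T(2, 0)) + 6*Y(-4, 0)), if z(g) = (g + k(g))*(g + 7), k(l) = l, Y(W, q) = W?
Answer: 36888/49 ≈ 752.82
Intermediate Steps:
T(f, v) = -8 + √(-1 + f)
z(g) = 2*g*(7 + g) (z(g) = (g + g)*(g + 7) = (2*g)*(7 + g) = 2*g*(7 + g))
-29*(z(1/T(2, 0)) + 6*Y(-4, 0)) = -29*(2*(7 + 1/(-8 + √(-1 + 2)))/(-8 + √(-1 + 2)) + 6*(-4)) = -29*(2*(7 + 1/(-8 + √1))/(-8 + √1) - 24) = -29*(2*(7 + 1/(-8 + 1))/(-8 + 1) - 24) = -29*(2*(7 + 1/(-7))/(-7) - 24) = -29*(2*(-⅐)*(7 - ⅐) - 24) = -29*(2*(-⅐)*(48/7) - 24) = -29*(-96/49 - 24) = -29*(-1272/49) = 36888/49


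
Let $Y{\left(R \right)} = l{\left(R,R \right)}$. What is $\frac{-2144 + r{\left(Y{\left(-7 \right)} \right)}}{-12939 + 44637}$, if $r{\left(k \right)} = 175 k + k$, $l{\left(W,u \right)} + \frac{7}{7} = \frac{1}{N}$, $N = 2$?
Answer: $- \frac{124}{1761} \approx -0.070415$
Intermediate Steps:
$l{\left(W,u \right)} = - \frac{1}{2}$ ($l{\left(W,u \right)} = -1 + \frac{1}{2} = - \frac{1}{2}$)
$Y{\left(R \right)} = - \frac{1}{2}$
$r{\left(k \right)} = 176 k$
$\frac{-2144 + r{\left(Y{\left(-7 \right)} \right)}}{-12939 + 44637} = \frac{-2144 + 176 \left(- \frac{1}{2}\right)}{-12939 + 44637} = \frac{-2144 - 88}{31698} = \left(-2232\right) \frac{1}{31698} = - \frac{124}{1761}$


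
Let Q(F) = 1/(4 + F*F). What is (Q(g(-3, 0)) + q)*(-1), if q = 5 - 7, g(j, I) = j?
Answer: 25/13 ≈ 1.9231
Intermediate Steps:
Q(F) = 1/(4 + F²)
q = -2
(Q(g(-3, 0)) + q)*(-1) = (1/(4 + (-3)²) - 2)*(-1) = (1/(4 + 9) - 2)*(-1) = (1/13 - 2)*(-1) = -25/13*(-1) = 25/13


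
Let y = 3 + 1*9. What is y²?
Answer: 144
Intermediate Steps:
y = 12 (y = 3 + 9 = 12)
y² = 12² = 144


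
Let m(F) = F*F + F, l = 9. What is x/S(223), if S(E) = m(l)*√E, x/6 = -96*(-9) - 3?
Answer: 287*√223/1115 ≈ 3.8438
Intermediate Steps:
x = 5166 (x = 6*(-96*(-9) - 3) = 6*(864 - 3) = 6*861 = 5166)
m(F) = F + F² (m(F) = F² + F = F + F²)
S(E) = 90*√E (S(E) = (9*(1 + 9))*√E = (9*10)*√E = 90*√E)
x/S(223) = 5166/((90*√223)) = 5166*(√223/20070) = 287*√223/1115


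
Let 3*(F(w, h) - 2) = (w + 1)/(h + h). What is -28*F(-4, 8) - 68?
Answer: -489/4 ≈ -122.25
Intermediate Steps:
F(w, h) = 2 + (1 + w)/(6*h) (F(w, h) = 2 + ((w + 1)/(h + h))/3 = 2 + ((1 + w)/((2*h)))/3 = 2 + ((1 + w)*(1/(2*h)))/3 = 2 + ((1 + w)/(2*h))/3 = 2 + (1 + w)/(6*h))
-28*F(-4, 8) - 68 = -14*(1 - 4 + 12*8)/(3*8) - 68 = -14*(1 - 4 + 96)/(3*8) - 68 = -14*93/(3*8) - 68 = -28*31/16 - 68 = -217/4 - 68 = -489/4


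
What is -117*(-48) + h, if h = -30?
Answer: 5586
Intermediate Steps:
-117*(-48) + h = -117*(-48) - 30 = 5616 - 30 = 5586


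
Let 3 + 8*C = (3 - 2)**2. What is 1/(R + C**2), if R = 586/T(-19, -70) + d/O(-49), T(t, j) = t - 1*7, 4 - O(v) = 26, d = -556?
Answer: 2288/6399 ≈ 0.35756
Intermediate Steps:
O(v) = -22 (O(v) = 4 - 1*26 = 4 - 26 = -22)
T(t, j) = -7 + t (T(t, j) = t - 7 = -7 + t)
C = -1/4 (C = -3/8 + (3 - 2)**2/8 = -3/8 + (1/8)*1**2 = -3/8 + (1/8)*1 = -3/8 + 1/8 = -1/4 ≈ -0.25000)
R = 391/143 (R = 586/(-7 - 19) - 556/(-22) = 586/(-26) - 556*(-1/22) = 586*(-1/26) + 278/11 = -293/13 + 278/11 = 391/143 ≈ 2.7343)
1/(R + C**2) = 1/(391/143 + (-1/4)**2) = 1/(391/143 + 1/16) = 1/(6399/2288) = 2288/6399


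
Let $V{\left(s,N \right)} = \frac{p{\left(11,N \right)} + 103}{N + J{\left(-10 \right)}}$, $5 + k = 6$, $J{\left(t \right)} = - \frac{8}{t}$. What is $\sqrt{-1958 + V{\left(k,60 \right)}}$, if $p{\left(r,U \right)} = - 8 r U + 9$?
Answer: $3 i \sqrt{227} \approx 45.2 i$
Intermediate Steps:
$k = 1$ ($k = -5 + 6 = 1$)
$p{\left(r,U \right)} = 9 - 8 U r$ ($p{\left(r,U \right)} = - 8 U r + 9 = 9 - 8 U r$)
$V{\left(s,N \right)} = \frac{112 - 88 N}{\frac{4}{5} + N}$ ($V{\left(s,N \right)} = \frac{\left(9 - 8 N 11\right) + 103}{N - \frac{8}{-10}} = \frac{\left(9 - 88 N\right) + 103}{N - - \frac{4}{5}} = \frac{112 - 88 N}{N + \frac{4}{5}} = \frac{112 - 88 N}{\frac{4}{5} + N}$)
$\sqrt{-1958 + V{\left(k,60 \right)}} = \sqrt{-1958 + \frac{40 \left(14 - 660\right)}{4 + 5 \cdot 60}} = \sqrt{-1958 + \frac{40 \left(14 - 660\right)}{4 + 300}} = \sqrt{-1958 + 40 \cdot \frac{1}{304} \left(-646\right)} = \sqrt{-1958 - 85} = \sqrt{-2043} = 3 i \sqrt{227}$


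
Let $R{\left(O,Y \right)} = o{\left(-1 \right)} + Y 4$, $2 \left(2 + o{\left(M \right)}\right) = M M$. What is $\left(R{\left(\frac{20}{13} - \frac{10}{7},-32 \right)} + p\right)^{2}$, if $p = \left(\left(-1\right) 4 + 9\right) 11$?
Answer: $\frac{22201}{4} \approx 5550.3$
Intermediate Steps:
$o{\left(M \right)} = -2 + \frac{M^{2}}{2}$ ($o{\left(M \right)} = -2 + \frac{M M}{2} = -2 + \frac{M^{2}}{2}$)
$p = 55$ ($p = \left(-4 + 9\right) 11 = 5 \cdot 11 = 55$)
$R{\left(O,Y \right)} = - \frac{3}{2} + 4 Y$ ($R{\left(O,Y \right)} = \left(-2 + \frac{\left(-1\right)^{2}}{2}\right) + Y 4 = \left(-2 + \frac{1}{2} \cdot 1\right) + 4 Y = \left(-2 + \frac{1}{2}\right) + 4 Y = - \frac{3}{2} + 4 Y$)
$\left(R{\left(\frac{20}{13} - \frac{10}{7},-32 \right)} + p\right)^{2} = \left(\left(- \frac{3}{2} + 4 \left(-32\right)\right) + 55\right)^{2} = \left(\left(- \frac{3}{2} - 128\right) + 55\right)^{2} = \left(- \frac{259}{2} + 55\right)^{2} = \left(- \frac{149}{2}\right)^{2} = \frac{22201}{4}$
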